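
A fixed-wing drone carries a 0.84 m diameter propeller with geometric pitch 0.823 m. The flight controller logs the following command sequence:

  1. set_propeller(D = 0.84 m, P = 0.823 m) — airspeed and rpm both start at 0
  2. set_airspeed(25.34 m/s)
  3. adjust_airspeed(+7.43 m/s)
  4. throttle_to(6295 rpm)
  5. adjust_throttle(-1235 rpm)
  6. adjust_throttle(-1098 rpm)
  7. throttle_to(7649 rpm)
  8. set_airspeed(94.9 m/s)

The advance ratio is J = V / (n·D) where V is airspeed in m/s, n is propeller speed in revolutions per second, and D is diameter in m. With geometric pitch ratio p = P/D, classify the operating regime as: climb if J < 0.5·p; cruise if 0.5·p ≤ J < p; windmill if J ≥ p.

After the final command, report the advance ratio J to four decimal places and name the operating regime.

set_propeller: D = 0.84 m, P = 0.823 m (p = P/D = 0.979762); state ← (V=0, rpm=0)
set_airspeed(25.34): V ← 25.34 m/s
adjust_airspeed(+7.43): V ← 25.34 +7.43 = 32.77 m/s
throttle_to(6295): rpm ← 6295
adjust_throttle(-1235): rpm ← 6295 -1235 = 5060
adjust_throttle(-1098): rpm ← 5060 -1098 = 3962
throttle_to(7649): rpm ← 7649
set_airspeed(94.9): V ← 94.9 m/s
final state: V = 94.9 m/s, rpm = 7649 → n = rpm/60 = 127.483333 rev/s
J = V / (n·D) = 94.9 / (127.483333 × 0.84) = 0.886204
regime bands: climb J<0.4899 | cruise [0.4899, 0.9798) | windmill J≥0.9798
J = 0.8862 → cruise

J = 0.8862, regime = cruise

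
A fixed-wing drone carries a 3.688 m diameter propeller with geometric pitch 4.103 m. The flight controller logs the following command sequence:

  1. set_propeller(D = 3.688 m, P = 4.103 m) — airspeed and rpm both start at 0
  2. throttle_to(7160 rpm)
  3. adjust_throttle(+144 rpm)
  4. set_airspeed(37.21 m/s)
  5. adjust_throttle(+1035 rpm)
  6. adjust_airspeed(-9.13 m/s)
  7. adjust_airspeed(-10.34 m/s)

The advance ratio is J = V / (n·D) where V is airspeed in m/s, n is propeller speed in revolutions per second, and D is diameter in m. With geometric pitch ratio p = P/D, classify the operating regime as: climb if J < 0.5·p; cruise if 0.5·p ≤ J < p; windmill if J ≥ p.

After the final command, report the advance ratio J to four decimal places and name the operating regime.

set_propeller: D = 3.688 m, P = 4.103 m (p = P/D = 1.112527); state ← (V=0, rpm=0)
throttle_to(7160): rpm ← 7160
adjust_throttle(+144): rpm ← 7160 +144 = 7304
set_airspeed(37.21): V ← 37.21 m/s
adjust_throttle(+1035): rpm ← 7304 +1035 = 8339
adjust_airspeed(-9.13): V ← 37.21 -9.13 = 28.08 m/s
adjust_airspeed(-10.34): V ← 28.08 -10.34 = 17.74 m/s
final state: V = 17.74 m/s, rpm = 8339 → n = rpm/60 = 138.983333 rev/s
J = V / (n·D) = 17.74 / (138.983333 × 3.688) = 0.034610
regime bands: climb J<0.5563 | cruise [0.5563, 1.1125) | windmill J≥1.1125
J = 0.0346 → climb

J = 0.0346, regime = climb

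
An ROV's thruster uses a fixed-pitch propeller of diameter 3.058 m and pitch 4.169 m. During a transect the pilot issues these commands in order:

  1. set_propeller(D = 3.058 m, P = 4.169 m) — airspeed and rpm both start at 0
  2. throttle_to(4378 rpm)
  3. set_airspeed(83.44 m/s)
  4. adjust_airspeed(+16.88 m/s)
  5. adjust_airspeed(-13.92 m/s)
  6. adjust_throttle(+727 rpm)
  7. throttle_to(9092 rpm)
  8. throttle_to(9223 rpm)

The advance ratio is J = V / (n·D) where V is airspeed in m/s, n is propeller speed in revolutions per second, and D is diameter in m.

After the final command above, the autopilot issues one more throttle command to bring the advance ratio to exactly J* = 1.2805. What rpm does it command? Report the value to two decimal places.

rpm = 1323.88

set_propeller: D = 3.058 m, P = 4.169 m (p = P/D = 1.363309); state ← (V=0, rpm=0)
throttle_to(4378): rpm ← 4378
set_airspeed(83.44): V ← 83.44 m/s
adjust_airspeed(+16.88): V ← 83.44 +16.88 = 100.32 m/s
adjust_airspeed(-13.92): V ← 100.32 -13.92 = 86.4 m/s
adjust_throttle(+727): rpm ← 4378 +727 = 5105
throttle_to(9092): rpm ← 9092
throttle_to(9223): rpm ← 9223
final state: V = 86.4 m/s, rpm = 9223 → n = rpm/60 = 153.716667 rev/s
target J* = 1.2805; solve J* = V/(n·D) for n: n = V/(J*·D) = 86.4/(1.2805 × 3.058) = 22.064631 rev/s
rpm = 60·n = 1323.877890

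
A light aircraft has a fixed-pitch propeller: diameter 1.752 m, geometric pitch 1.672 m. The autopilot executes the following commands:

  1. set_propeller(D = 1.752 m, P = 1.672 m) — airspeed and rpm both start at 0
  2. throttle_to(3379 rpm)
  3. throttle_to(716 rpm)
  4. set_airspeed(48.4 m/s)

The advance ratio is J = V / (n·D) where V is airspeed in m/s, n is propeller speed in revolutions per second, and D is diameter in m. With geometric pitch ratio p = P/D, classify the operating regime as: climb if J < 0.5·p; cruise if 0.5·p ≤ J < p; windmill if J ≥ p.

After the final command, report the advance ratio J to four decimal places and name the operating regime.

J = 2.3150, regime = windmill

set_propeller: D = 1.752 m, P = 1.672 m (p = P/D = 0.954338); state ← (V=0, rpm=0)
throttle_to(3379): rpm ← 3379
throttle_to(716): rpm ← 716
set_airspeed(48.4): V ← 48.4 m/s
final state: V = 48.4 m/s, rpm = 716 → n = rpm/60 = 11.933333 rev/s
J = V / (n·D) = 48.4 / (11.933333 × 1.752) = 2.314992
regime bands: climb J<0.4772 | cruise [0.4772, 0.9543) | windmill J≥0.9543
J = 2.3150 → windmill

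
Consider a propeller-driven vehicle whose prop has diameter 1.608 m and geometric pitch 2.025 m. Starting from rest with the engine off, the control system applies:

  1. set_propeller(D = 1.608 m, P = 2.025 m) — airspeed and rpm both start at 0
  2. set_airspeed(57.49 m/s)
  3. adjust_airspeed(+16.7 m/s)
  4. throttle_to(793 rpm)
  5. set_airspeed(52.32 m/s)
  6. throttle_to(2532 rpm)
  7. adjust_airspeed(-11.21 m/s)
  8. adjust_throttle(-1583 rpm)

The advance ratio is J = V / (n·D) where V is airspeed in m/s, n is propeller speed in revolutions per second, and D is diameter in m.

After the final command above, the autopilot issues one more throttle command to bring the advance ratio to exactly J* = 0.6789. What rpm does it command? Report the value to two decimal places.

set_propeller: D = 1.608 m, P = 2.025 m (p = P/D = 1.259328); state ← (V=0, rpm=0)
set_airspeed(57.49): V ← 57.49 m/s
adjust_airspeed(+16.7): V ← 57.49 +16.7 = 74.19 m/s
throttle_to(793): rpm ← 793
set_airspeed(52.32): V ← 52.32 m/s
throttle_to(2532): rpm ← 2532
adjust_airspeed(-11.21): V ← 52.32 -11.21 = 41.11 m/s
adjust_throttle(-1583): rpm ← 2532 -1583 = 949
final state: V = 41.11 m/s, rpm = 949 → n = rpm/60 = 15.816667 rev/s
target J* = 0.6789; solve J* = V/(n·D) for n: n = V/(J*·D) = 41.11/(0.6789 × 1.608) = 37.657859 rev/s
rpm = 60·n = 2259.471533

rpm = 2259.47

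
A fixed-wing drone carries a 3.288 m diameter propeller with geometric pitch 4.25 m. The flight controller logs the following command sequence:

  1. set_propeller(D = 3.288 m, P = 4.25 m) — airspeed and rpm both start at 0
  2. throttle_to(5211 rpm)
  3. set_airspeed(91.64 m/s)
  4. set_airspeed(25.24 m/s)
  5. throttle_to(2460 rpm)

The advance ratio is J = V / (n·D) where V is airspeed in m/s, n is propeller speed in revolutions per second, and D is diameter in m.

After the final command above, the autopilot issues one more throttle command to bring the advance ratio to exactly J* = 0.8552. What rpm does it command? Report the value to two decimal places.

set_propeller: D = 3.288 m, P = 4.25 m (p = P/D = 1.292579); state ← (V=0, rpm=0)
throttle_to(5211): rpm ← 5211
set_airspeed(91.64): V ← 91.64 m/s
set_airspeed(25.24): V ← 25.24 m/s
throttle_to(2460): rpm ← 2460
final state: V = 25.24 m/s, rpm = 2460 → n = rpm/60 = 41.000000 rev/s
target J* = 0.8552; solve J* = V/(n·D) for n: n = V/(J*·D) = 25.24/(0.8552 × 3.288) = 8.976145 rev/s
rpm = 60·n = 538.568688

rpm = 538.57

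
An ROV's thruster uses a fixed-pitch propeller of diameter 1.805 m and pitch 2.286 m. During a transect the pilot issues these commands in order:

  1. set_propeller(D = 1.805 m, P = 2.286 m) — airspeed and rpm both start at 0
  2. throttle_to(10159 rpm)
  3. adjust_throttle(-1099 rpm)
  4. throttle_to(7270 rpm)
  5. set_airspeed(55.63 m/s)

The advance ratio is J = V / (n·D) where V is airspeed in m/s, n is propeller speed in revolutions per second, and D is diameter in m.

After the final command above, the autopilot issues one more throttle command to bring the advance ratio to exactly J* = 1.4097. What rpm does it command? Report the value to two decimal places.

rpm = 1311.77

set_propeller: D = 1.805 m, P = 2.286 m (p = P/D = 1.266482); state ← (V=0, rpm=0)
throttle_to(10159): rpm ← 10159
adjust_throttle(-1099): rpm ← 10159 -1099 = 9060
throttle_to(7270): rpm ← 7270
set_airspeed(55.63): V ← 55.63 m/s
final state: V = 55.63 m/s, rpm = 7270 → n = rpm/60 = 121.166667 rev/s
target J* = 1.4097; solve J* = V/(n·D) for n: n = V/(J*·D) = 55.63/(1.4097 × 1.805) = 21.862768 rev/s
rpm = 60·n = 1311.766103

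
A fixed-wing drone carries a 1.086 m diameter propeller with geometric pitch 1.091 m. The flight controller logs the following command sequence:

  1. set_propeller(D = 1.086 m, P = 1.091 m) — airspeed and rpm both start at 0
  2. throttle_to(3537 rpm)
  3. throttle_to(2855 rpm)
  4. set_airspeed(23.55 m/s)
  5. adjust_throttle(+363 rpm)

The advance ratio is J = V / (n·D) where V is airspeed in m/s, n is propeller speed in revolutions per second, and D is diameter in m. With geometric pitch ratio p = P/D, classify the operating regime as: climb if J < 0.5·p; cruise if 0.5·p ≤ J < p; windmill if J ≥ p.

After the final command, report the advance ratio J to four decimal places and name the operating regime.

J = 0.4043, regime = climb

set_propeller: D = 1.086 m, P = 1.091 m (p = P/D = 1.004604); state ← (V=0, rpm=0)
throttle_to(3537): rpm ← 3537
throttle_to(2855): rpm ← 2855
set_airspeed(23.55): V ← 23.55 m/s
adjust_throttle(+363): rpm ← 2855 +363 = 3218
final state: V = 23.55 m/s, rpm = 3218 → n = rpm/60 = 53.633333 rev/s
J = V / (n·D) = 23.55 / (53.633333 × 1.086) = 0.404321
regime bands: climb J<0.5023 | cruise [0.5023, 1.0046) | windmill J≥1.0046
J = 0.4043 → climb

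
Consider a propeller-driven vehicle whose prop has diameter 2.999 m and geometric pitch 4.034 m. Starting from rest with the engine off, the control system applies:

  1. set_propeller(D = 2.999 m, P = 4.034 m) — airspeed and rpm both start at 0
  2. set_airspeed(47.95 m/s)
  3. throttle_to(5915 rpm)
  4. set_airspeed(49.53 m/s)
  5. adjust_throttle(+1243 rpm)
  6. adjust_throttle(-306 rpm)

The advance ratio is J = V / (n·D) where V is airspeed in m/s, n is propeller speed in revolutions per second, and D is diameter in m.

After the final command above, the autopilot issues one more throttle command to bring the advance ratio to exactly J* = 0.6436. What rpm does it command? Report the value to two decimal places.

rpm = 1539.67

set_propeller: D = 2.999 m, P = 4.034 m (p = P/D = 1.345115); state ← (V=0, rpm=0)
set_airspeed(47.95): V ← 47.95 m/s
throttle_to(5915): rpm ← 5915
set_airspeed(49.53): V ← 49.53 m/s
adjust_throttle(+1243): rpm ← 5915 +1243 = 7158
adjust_throttle(-306): rpm ← 7158 -306 = 6852
final state: V = 49.53 m/s, rpm = 6852 → n = rpm/60 = 114.200000 rev/s
target J* = 0.6436; solve J* = V/(n·D) for n: n = V/(J*·D) = 49.53/(0.6436 × 2.999) = 25.661133 rev/s
rpm = 60·n = 1539.667977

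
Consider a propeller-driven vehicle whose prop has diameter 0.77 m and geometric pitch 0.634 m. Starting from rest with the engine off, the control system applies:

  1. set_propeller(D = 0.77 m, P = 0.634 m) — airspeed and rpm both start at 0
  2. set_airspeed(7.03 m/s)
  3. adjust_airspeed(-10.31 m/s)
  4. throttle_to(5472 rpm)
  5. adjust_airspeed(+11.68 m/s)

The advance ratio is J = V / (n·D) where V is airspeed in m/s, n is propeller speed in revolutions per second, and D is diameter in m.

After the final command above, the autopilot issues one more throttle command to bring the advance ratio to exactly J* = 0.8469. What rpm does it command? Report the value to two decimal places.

set_propeller: D = 0.77 m, P = 0.634 m (p = P/D = 0.823377); state ← (V=0, rpm=0)
set_airspeed(7.03): V ← 7.03 m/s
adjust_airspeed(-10.31): V ← 7.03 -10.31 = -3.28 m/s
throttle_to(5472): rpm ← 5472
adjust_airspeed(+11.68): V ← -3.28 +11.68 = 8.4 m/s
final state: V = 8.4 m/s, rpm = 5472 → n = rpm/60 = 91.200000 rev/s
target J* = 0.8469; solve J* = V/(n·D) for n: n = V/(J*·D) = 8.4/(0.8469 × 0.77) = 12.881203 rev/s
rpm = 60·n = 772.872186

rpm = 772.87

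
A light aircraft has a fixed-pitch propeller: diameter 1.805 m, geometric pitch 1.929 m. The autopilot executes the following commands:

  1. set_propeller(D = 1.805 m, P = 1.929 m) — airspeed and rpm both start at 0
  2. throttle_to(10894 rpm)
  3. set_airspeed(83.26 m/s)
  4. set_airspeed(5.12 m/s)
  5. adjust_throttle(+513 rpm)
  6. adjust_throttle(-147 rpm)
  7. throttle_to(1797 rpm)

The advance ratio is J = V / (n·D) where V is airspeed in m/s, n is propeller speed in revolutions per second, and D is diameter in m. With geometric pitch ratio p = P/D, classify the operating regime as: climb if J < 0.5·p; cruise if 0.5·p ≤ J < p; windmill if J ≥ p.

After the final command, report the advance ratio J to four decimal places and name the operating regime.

J = 0.0947, regime = climb

set_propeller: D = 1.805 m, P = 1.929 m (p = P/D = 1.068698); state ← (V=0, rpm=0)
throttle_to(10894): rpm ← 10894
set_airspeed(83.26): V ← 83.26 m/s
set_airspeed(5.12): V ← 5.12 m/s
adjust_throttle(+513): rpm ← 10894 +513 = 11407
adjust_throttle(-147): rpm ← 11407 -147 = 11260
throttle_to(1797): rpm ← 1797
final state: V = 5.12 m/s, rpm = 1797 → n = rpm/60 = 29.950000 rev/s
J = V / (n·D) = 5.12 / (29.950000 × 1.805) = 0.094710
regime bands: climb J<0.5343 | cruise [0.5343, 1.0687) | windmill J≥1.0687
J = 0.0947 → climb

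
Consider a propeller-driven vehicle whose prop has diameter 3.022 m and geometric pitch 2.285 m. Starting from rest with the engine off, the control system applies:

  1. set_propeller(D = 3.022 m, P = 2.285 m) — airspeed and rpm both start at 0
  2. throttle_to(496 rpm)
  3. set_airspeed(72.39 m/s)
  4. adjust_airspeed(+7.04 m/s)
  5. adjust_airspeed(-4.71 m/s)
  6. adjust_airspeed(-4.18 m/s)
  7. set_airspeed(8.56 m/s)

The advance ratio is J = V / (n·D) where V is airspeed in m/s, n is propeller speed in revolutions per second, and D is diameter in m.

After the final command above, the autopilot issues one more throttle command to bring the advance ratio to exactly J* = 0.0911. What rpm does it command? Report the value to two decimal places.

rpm = 1865.57

set_propeller: D = 3.022 m, P = 2.285 m (p = P/D = 0.756122); state ← (V=0, rpm=0)
throttle_to(496): rpm ← 496
set_airspeed(72.39): V ← 72.39 m/s
adjust_airspeed(+7.04): V ← 72.39 +7.04 = 79.43 m/s
adjust_airspeed(-4.71): V ← 79.43 -4.71 = 74.72 m/s
adjust_airspeed(-4.18): V ← 74.72 -4.18 = 70.54 m/s
set_airspeed(8.56): V ← 8.56 m/s
final state: V = 8.56 m/s, rpm = 496 → n = rpm/60 = 8.266667 rev/s
target J* = 0.0911; solve J* = V/(n·D) for n: n = V/(J*·D) = 8.56/(0.0911 × 3.022) = 31.092878 rev/s
rpm = 60·n = 1865.572701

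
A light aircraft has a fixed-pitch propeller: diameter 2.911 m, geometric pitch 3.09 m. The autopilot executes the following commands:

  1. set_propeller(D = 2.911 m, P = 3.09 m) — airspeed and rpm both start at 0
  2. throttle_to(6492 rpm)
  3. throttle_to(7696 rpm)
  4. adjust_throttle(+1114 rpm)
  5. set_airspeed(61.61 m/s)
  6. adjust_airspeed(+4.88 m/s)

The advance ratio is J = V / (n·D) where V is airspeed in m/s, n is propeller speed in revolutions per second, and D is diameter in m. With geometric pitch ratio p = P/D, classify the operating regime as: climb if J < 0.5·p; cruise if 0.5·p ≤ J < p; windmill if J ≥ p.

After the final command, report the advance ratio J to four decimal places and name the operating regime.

J = 0.1556, regime = climb

set_propeller: D = 2.911 m, P = 3.09 m (p = P/D = 1.061491); state ← (V=0, rpm=0)
throttle_to(6492): rpm ← 6492
throttle_to(7696): rpm ← 7696
adjust_throttle(+1114): rpm ← 7696 +1114 = 8810
set_airspeed(61.61): V ← 61.61 m/s
adjust_airspeed(+4.88): V ← 61.61 +4.88 = 66.49 m/s
final state: V = 66.49 m/s, rpm = 8810 → n = rpm/60 = 146.833333 rev/s
J = V / (n·D) = 66.49 / (146.833333 × 2.911) = 0.155557
regime bands: climb J<0.5307 | cruise [0.5307, 1.0615) | windmill J≥1.0615
J = 0.1556 → climb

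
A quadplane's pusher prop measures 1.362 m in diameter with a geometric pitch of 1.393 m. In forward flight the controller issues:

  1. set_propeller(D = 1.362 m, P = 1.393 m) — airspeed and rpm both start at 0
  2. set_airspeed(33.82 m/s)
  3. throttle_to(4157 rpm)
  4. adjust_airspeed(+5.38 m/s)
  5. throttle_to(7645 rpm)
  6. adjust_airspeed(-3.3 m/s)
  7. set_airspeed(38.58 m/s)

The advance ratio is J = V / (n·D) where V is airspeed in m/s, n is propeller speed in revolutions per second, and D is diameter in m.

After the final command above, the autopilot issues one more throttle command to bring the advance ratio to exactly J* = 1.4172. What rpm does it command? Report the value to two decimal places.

set_propeller: D = 1.362 m, P = 1.393 m (p = P/D = 1.022761); state ← (V=0, rpm=0)
set_airspeed(33.82): V ← 33.82 m/s
throttle_to(4157): rpm ← 4157
adjust_airspeed(+5.38): V ← 33.82 +5.38 = 39.2 m/s
throttle_to(7645): rpm ← 7645
adjust_airspeed(-3.3): V ← 39.2 -3.3 = 35.9 m/s
set_airspeed(38.58): V ← 38.58 m/s
final state: V = 38.58 m/s, rpm = 7645 → n = rpm/60 = 127.416667 rev/s
target J* = 1.4172; solve J* = V/(n·D) for n: n = V/(J*·D) = 38.58/(1.4172 × 1.362) = 19.987293 rev/s
rpm = 60·n = 1199.237561

rpm = 1199.24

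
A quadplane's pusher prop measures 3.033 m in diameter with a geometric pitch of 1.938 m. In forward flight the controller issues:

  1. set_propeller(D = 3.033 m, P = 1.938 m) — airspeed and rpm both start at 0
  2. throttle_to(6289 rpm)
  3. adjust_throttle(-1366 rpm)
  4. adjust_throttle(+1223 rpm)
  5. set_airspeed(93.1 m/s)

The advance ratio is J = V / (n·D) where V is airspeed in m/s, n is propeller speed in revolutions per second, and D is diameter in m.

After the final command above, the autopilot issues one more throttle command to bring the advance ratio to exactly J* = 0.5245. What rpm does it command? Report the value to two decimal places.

rpm = 3511.42

set_propeller: D = 3.033 m, P = 1.938 m (p = P/D = 0.638971); state ← (V=0, rpm=0)
throttle_to(6289): rpm ← 6289
adjust_throttle(-1366): rpm ← 6289 -1366 = 4923
adjust_throttle(+1223): rpm ← 4923 +1223 = 6146
set_airspeed(93.1): V ← 93.1 m/s
final state: V = 93.1 m/s, rpm = 6146 → n = rpm/60 = 102.433333 rev/s
target J* = 0.5245; solve J* = V/(n·D) for n: n = V/(J*·D) = 93.1/(0.5245 × 3.033) = 58.523700 rev/s
rpm = 60·n = 3511.422022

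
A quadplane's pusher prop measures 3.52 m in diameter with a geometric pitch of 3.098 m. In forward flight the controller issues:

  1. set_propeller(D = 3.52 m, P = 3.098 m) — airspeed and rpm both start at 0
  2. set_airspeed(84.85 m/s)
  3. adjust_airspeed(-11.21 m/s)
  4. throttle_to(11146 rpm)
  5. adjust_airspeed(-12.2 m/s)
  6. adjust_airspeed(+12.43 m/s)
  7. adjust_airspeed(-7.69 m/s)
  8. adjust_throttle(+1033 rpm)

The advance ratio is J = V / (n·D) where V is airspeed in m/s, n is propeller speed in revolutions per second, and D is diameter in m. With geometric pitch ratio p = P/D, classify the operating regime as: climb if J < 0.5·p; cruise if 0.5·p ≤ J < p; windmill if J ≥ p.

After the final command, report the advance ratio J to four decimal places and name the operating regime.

J = 0.0926, regime = climb

set_propeller: D = 3.52 m, P = 3.098 m (p = P/D = 0.880114); state ← (V=0, rpm=0)
set_airspeed(84.85): V ← 84.85 m/s
adjust_airspeed(-11.21): V ← 84.85 -11.21 = 73.64 m/s
throttle_to(11146): rpm ← 11146
adjust_airspeed(-12.2): V ← 73.64 -12.2 = 61.44 m/s
adjust_airspeed(+12.43): V ← 61.44 +12.43 = 73.87 m/s
adjust_airspeed(-7.69): V ← 73.87 -7.69 = 66.18 m/s
adjust_throttle(+1033): rpm ← 11146 +1033 = 12179
final state: V = 66.18 m/s, rpm = 12179 → n = rpm/60 = 202.983333 rev/s
J = V / (n·D) = 66.18 / (202.983333 × 3.52) = 0.092624
regime bands: climb J<0.4401 | cruise [0.4401, 0.8801) | windmill J≥0.8801
J = 0.0926 → climb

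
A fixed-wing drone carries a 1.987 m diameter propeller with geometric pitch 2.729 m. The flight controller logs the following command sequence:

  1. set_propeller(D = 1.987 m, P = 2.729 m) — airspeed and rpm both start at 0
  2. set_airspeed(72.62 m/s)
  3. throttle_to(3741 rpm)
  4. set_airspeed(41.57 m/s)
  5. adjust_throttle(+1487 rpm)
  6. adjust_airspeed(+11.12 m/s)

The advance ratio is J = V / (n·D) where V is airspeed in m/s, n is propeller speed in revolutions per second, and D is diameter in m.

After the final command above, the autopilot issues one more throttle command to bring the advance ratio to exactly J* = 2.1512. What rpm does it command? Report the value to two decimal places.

rpm = 739.61

set_propeller: D = 1.987 m, P = 2.729 m (p = P/D = 1.373427); state ← (V=0, rpm=0)
set_airspeed(72.62): V ← 72.62 m/s
throttle_to(3741): rpm ← 3741
set_airspeed(41.57): V ← 41.57 m/s
adjust_throttle(+1487): rpm ← 3741 +1487 = 5228
adjust_airspeed(+11.12): V ← 41.57 +11.12 = 52.69 m/s
final state: V = 52.69 m/s, rpm = 5228 → n = rpm/60 = 87.133333 rev/s
target J* = 2.1512; solve J* = V/(n·D) for n: n = V/(J*·D) = 52.69/(2.1512 × 1.987) = 12.326777 rev/s
rpm = 60·n = 739.606625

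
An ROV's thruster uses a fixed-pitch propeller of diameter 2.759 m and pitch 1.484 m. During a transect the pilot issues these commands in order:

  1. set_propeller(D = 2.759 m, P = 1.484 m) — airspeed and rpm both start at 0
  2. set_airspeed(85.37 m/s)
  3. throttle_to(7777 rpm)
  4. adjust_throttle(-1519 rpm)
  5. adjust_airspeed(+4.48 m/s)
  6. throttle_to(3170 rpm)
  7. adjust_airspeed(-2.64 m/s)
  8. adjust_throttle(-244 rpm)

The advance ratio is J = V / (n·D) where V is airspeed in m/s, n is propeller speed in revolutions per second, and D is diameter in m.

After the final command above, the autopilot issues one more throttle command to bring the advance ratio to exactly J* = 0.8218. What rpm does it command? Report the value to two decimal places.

rpm = 2307.81

set_propeller: D = 2.759 m, P = 1.484 m (p = P/D = 0.537876); state ← (V=0, rpm=0)
set_airspeed(85.37): V ← 85.37 m/s
throttle_to(7777): rpm ← 7777
adjust_throttle(-1519): rpm ← 7777 -1519 = 6258
adjust_airspeed(+4.48): V ← 85.37 +4.48 = 89.85 m/s
throttle_to(3170): rpm ← 3170
adjust_airspeed(-2.64): V ← 89.85 -2.64 = 87.21 m/s
adjust_throttle(-244): rpm ← 3170 -244 = 2926
final state: V = 87.21 m/s, rpm = 2926 → n = rpm/60 = 48.766667 rev/s
target J* = 0.8218; solve J* = V/(n·D) for n: n = V/(J*·D) = 87.21/(0.8218 × 2.759) = 38.463469 rev/s
rpm = 60·n = 2307.808133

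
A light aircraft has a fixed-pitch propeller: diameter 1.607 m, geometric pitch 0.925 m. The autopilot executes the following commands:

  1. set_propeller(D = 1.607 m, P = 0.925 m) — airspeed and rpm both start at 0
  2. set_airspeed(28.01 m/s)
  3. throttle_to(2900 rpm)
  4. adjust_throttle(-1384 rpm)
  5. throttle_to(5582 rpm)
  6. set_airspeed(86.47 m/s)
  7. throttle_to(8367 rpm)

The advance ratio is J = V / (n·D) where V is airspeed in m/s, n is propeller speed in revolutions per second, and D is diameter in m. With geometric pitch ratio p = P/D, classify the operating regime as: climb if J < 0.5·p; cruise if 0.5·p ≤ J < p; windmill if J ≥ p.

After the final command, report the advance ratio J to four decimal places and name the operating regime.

J = 0.3859, regime = cruise

set_propeller: D = 1.607 m, P = 0.925 m (p = P/D = 0.575607); state ← (V=0, rpm=0)
set_airspeed(28.01): V ← 28.01 m/s
throttle_to(2900): rpm ← 2900
adjust_throttle(-1384): rpm ← 2900 -1384 = 1516
throttle_to(5582): rpm ← 5582
set_airspeed(86.47): V ← 86.47 m/s
throttle_to(8367): rpm ← 8367
final state: V = 86.47 m/s, rpm = 8367 → n = rpm/60 = 139.450000 rev/s
J = V / (n·D) = 86.47 / (139.450000 × 1.607) = 0.385861
regime bands: climb J<0.2878 | cruise [0.2878, 0.5756) | windmill J≥0.5756
J = 0.3859 → cruise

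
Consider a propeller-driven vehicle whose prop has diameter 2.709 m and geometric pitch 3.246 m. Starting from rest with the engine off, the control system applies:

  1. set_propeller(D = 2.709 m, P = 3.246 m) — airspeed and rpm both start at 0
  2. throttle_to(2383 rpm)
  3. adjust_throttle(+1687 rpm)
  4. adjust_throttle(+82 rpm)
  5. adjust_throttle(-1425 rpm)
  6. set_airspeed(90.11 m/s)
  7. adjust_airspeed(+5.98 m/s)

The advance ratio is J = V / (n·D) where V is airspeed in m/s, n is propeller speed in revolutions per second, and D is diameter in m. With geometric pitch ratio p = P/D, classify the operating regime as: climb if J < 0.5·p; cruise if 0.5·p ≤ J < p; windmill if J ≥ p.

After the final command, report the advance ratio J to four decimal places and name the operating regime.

J = 0.7804, regime = cruise

set_propeller: D = 2.709 m, P = 3.246 m (p = P/D = 1.198228); state ← (V=0, rpm=0)
throttle_to(2383): rpm ← 2383
adjust_throttle(+1687): rpm ← 2383 +1687 = 4070
adjust_throttle(+82): rpm ← 4070 +82 = 4152
adjust_throttle(-1425): rpm ← 4152 -1425 = 2727
set_airspeed(90.11): V ← 90.11 m/s
adjust_airspeed(+5.98): V ← 90.11 +5.98 = 96.09 m/s
final state: V = 96.09 m/s, rpm = 2727 → n = rpm/60 = 45.450000 rev/s
J = V / (n·D) = 96.09 / (45.450000 × 2.709) = 0.780432
regime bands: climb J<0.5991 | cruise [0.5991, 1.1982) | windmill J≥1.1982
J = 0.7804 → cruise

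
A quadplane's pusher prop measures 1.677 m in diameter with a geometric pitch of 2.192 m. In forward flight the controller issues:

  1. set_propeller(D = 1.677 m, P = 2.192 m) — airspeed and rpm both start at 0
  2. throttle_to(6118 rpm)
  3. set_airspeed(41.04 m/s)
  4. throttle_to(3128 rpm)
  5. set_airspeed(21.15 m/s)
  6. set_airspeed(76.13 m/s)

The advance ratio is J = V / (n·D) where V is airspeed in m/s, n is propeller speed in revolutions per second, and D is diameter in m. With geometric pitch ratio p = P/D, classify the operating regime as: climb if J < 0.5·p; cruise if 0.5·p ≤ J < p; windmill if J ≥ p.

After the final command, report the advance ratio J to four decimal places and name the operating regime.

set_propeller: D = 1.677 m, P = 2.192 m (p = P/D = 1.307096); state ← (V=0, rpm=0)
throttle_to(6118): rpm ← 6118
set_airspeed(41.04): V ← 41.04 m/s
throttle_to(3128): rpm ← 3128
set_airspeed(21.15): V ← 21.15 m/s
set_airspeed(76.13): V ← 76.13 m/s
final state: V = 76.13 m/s, rpm = 3128 → n = rpm/60 = 52.133333 rev/s
J = V / (n·D) = 76.13 / (52.133333 × 1.677) = 0.870778
regime bands: climb J<0.6535 | cruise [0.6535, 1.3071) | windmill J≥1.3071
J = 0.8708 → cruise

J = 0.8708, regime = cruise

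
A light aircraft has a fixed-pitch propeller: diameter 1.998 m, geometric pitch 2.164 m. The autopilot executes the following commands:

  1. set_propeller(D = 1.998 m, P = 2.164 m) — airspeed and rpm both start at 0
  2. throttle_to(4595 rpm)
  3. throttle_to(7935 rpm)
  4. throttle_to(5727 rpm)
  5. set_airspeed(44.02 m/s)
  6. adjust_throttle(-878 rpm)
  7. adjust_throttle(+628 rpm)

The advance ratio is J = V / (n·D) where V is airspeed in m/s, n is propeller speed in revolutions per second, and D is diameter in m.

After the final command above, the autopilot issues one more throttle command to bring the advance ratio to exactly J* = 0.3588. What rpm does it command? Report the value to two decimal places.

rpm = 3684.29

set_propeller: D = 1.998 m, P = 2.164 m (p = P/D = 1.083083); state ← (V=0, rpm=0)
throttle_to(4595): rpm ← 4595
throttle_to(7935): rpm ← 7935
throttle_to(5727): rpm ← 5727
set_airspeed(44.02): V ← 44.02 m/s
adjust_throttle(-878): rpm ← 5727 -878 = 4849
adjust_throttle(+628): rpm ← 4849 +628 = 5477
final state: V = 44.02 m/s, rpm = 5477 → n = rpm/60 = 91.283333 rev/s
target J* = 0.3588; solve J* = V/(n·D) for n: n = V/(J*·D) = 44.02/(0.3588 × 1.998) = 61.404772 rev/s
rpm = 60·n = 3684.286293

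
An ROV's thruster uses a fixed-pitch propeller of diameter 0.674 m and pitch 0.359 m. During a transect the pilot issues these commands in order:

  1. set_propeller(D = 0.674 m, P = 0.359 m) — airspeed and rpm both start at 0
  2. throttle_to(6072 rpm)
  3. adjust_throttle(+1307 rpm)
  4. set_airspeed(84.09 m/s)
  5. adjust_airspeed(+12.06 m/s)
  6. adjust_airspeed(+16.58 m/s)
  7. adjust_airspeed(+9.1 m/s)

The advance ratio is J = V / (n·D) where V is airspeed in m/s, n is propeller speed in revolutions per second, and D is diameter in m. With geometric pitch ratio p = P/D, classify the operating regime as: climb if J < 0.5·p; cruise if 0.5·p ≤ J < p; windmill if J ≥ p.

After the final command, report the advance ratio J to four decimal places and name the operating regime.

set_propeller: D = 0.674 m, P = 0.359 m (p = P/D = 0.532641); state ← (V=0, rpm=0)
throttle_to(6072): rpm ← 6072
adjust_throttle(+1307): rpm ← 6072 +1307 = 7379
set_airspeed(84.09): V ← 84.09 m/s
adjust_airspeed(+12.06): V ← 84.09 +12.06 = 96.15 m/s
adjust_airspeed(+16.58): V ← 96.15 +16.58 = 112.73 m/s
adjust_airspeed(+9.1): V ← 112.73 +9.1 = 121.83 m/s
final state: V = 121.83 m/s, rpm = 7379 → n = rpm/60 = 122.983333 rev/s
J = V / (n·D) = 121.83 / (122.983333 × 0.674) = 1.469766
regime bands: climb J<0.2663 | cruise [0.2663, 0.5326) | windmill J≥0.5326
J = 1.4698 → windmill

J = 1.4698, regime = windmill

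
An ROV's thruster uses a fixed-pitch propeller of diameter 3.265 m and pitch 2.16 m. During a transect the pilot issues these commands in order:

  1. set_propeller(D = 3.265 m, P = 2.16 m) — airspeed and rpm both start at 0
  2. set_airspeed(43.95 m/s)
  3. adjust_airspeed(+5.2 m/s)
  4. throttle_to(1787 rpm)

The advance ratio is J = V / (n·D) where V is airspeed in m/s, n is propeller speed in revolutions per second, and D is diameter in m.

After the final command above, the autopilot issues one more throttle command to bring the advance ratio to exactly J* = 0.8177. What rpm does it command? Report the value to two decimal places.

rpm = 1104.58

set_propeller: D = 3.265 m, P = 2.16 m (p = P/D = 0.661562); state ← (V=0, rpm=0)
set_airspeed(43.95): V ← 43.95 m/s
adjust_airspeed(+5.2): V ← 43.95 +5.2 = 49.15 m/s
throttle_to(1787): rpm ← 1787
final state: V = 49.15 m/s, rpm = 1787 → n = rpm/60 = 29.783333 rev/s
target J* = 0.8177; solve J* = V/(n·D) for n: n = V/(J*·D) = 49.15/(0.8177 × 3.265) = 18.409684 rev/s
rpm = 60·n = 1104.581052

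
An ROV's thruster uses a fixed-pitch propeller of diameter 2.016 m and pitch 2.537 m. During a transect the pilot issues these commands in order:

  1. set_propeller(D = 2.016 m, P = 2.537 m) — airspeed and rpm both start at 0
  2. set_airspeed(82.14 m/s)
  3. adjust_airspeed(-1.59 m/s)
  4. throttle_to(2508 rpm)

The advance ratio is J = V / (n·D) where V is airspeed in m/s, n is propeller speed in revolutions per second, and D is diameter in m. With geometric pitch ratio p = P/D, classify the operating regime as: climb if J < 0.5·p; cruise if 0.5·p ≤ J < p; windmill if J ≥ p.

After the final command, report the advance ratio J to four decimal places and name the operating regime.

set_propeller: D = 2.016 m, P = 2.537 m (p = P/D = 1.258433); state ← (V=0, rpm=0)
set_airspeed(82.14): V ← 82.14 m/s
adjust_airspeed(-1.59): V ← 82.14 -1.59 = 80.55 m/s
throttle_to(2508): rpm ← 2508
final state: V = 80.55 m/s, rpm = 2508 → n = rpm/60 = 41.800000 rev/s
J = V / (n·D) = 80.55 / (41.800000 × 2.016) = 0.955870
regime bands: climb J<0.6292 | cruise [0.6292, 1.2584) | windmill J≥1.2584
J = 0.9559 → cruise

J = 0.9559, regime = cruise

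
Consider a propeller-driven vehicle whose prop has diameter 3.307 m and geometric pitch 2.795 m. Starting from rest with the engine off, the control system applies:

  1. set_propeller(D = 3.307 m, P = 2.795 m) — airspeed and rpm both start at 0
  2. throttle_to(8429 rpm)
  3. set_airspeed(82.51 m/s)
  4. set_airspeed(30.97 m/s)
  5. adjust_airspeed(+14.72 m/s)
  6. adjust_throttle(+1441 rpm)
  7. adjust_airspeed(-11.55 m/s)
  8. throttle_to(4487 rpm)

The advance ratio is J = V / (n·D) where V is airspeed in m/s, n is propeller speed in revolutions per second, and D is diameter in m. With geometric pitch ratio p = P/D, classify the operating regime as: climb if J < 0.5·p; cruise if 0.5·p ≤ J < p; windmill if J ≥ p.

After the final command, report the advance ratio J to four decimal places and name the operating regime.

set_propeller: D = 3.307 m, P = 2.795 m (p = P/D = 0.845177); state ← (V=0, rpm=0)
throttle_to(8429): rpm ← 8429
set_airspeed(82.51): V ← 82.51 m/s
set_airspeed(30.97): V ← 30.97 m/s
adjust_airspeed(+14.72): V ← 30.97 +14.72 = 45.69 m/s
adjust_throttle(+1441): rpm ← 8429 +1441 = 9870
adjust_airspeed(-11.55): V ← 45.69 -11.55 = 34.14 m/s
throttle_to(4487): rpm ← 4487
final state: V = 34.14 m/s, rpm = 4487 → n = rpm/60 = 74.783333 rev/s
J = V / (n·D) = 34.14 / (74.783333 × 3.307) = 0.138046
regime bands: climb J<0.4226 | cruise [0.4226, 0.8452) | windmill J≥0.8452
J = 0.1380 → climb

J = 0.1380, regime = climb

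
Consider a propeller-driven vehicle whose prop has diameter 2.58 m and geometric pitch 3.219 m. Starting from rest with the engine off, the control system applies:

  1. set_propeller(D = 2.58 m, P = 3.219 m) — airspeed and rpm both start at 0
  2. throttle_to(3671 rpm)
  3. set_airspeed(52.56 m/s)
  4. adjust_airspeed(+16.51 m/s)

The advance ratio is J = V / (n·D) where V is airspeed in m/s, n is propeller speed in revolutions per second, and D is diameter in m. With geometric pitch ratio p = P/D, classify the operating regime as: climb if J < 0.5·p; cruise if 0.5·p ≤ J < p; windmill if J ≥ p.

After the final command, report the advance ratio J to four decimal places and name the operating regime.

set_propeller: D = 2.58 m, P = 3.219 m (p = P/D = 1.247674); state ← (V=0, rpm=0)
throttle_to(3671): rpm ← 3671
set_airspeed(52.56): V ← 52.56 m/s
adjust_airspeed(+16.51): V ← 52.56 +16.51 = 69.07 m/s
final state: V = 69.07 m/s, rpm = 3671 → n = rpm/60 = 61.183333 rev/s
J = V / (n·D) = 69.07 / (61.183333 × 2.58) = 0.437559
regime bands: climb J<0.6238 | cruise [0.6238, 1.2477) | windmill J≥1.2477
J = 0.4376 → climb

J = 0.4376, regime = climb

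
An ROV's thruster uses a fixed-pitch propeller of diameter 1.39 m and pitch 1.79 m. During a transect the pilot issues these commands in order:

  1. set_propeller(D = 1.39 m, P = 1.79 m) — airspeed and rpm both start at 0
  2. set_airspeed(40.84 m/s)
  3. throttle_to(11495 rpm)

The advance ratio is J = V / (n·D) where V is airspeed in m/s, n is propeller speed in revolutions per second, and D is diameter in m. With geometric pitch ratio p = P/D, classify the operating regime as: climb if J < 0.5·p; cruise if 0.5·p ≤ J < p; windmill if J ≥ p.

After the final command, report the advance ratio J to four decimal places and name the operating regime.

J = 0.1534, regime = climb

set_propeller: D = 1.39 m, P = 1.79 m (p = P/D = 1.287770); state ← (V=0, rpm=0)
set_airspeed(40.84): V ← 40.84 m/s
throttle_to(11495): rpm ← 11495
final state: V = 40.84 m/s, rpm = 11495 → n = rpm/60 = 191.583333 rev/s
J = V / (n·D) = 40.84 / (191.583333 × 1.39) = 0.153360
regime bands: climb J<0.6439 | cruise [0.6439, 1.2878) | windmill J≥1.2878
J = 0.1534 → climb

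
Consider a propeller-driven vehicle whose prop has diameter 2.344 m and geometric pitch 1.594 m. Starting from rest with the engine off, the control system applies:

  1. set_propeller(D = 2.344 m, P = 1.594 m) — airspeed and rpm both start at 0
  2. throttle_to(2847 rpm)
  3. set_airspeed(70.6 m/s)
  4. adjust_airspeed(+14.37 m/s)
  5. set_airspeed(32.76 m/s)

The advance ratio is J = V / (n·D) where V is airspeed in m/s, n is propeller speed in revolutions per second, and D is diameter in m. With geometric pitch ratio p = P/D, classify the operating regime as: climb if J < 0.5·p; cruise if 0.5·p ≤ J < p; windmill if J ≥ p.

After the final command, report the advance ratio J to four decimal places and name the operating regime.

J = 0.2945, regime = climb

set_propeller: D = 2.344 m, P = 1.594 m (p = P/D = 0.680034); state ← (V=0, rpm=0)
throttle_to(2847): rpm ← 2847
set_airspeed(70.6): V ← 70.6 m/s
adjust_airspeed(+14.37): V ← 70.6 +14.37 = 84.97 m/s
set_airspeed(32.76): V ← 32.76 m/s
final state: V = 32.76 m/s, rpm = 2847 → n = rpm/60 = 47.450000 rev/s
J = V / (n·D) = 32.76 / (47.450000 × 2.344) = 0.294544
regime bands: climb J<0.3400 | cruise [0.3400, 0.6800) | windmill J≥0.6800
J = 0.2945 → climb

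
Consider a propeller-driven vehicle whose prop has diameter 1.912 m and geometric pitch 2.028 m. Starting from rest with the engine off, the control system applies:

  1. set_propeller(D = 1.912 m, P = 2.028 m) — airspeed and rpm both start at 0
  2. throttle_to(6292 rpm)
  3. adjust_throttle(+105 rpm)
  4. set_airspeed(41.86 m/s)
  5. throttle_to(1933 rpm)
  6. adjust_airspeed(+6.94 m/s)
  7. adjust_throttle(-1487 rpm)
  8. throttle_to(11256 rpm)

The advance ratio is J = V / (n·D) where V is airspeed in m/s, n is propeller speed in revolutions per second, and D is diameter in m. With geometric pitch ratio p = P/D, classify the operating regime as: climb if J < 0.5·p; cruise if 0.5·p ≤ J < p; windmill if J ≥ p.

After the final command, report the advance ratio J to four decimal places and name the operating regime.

J = 0.1361, regime = climb

set_propeller: D = 1.912 m, P = 2.028 m (p = P/D = 1.060669); state ← (V=0, rpm=0)
throttle_to(6292): rpm ← 6292
adjust_throttle(+105): rpm ← 6292 +105 = 6397
set_airspeed(41.86): V ← 41.86 m/s
throttle_to(1933): rpm ← 1933
adjust_airspeed(+6.94): V ← 41.86 +6.94 = 48.8 m/s
adjust_throttle(-1487): rpm ← 1933 -1487 = 446
throttle_to(11256): rpm ← 11256
final state: V = 48.8 m/s, rpm = 11256 → n = rpm/60 = 187.600000 rev/s
J = V / (n·D) = 48.8 / (187.600000 × 1.912) = 0.136050
regime bands: climb J<0.5303 | cruise [0.5303, 1.0607) | windmill J≥1.0607
J = 0.1361 → climb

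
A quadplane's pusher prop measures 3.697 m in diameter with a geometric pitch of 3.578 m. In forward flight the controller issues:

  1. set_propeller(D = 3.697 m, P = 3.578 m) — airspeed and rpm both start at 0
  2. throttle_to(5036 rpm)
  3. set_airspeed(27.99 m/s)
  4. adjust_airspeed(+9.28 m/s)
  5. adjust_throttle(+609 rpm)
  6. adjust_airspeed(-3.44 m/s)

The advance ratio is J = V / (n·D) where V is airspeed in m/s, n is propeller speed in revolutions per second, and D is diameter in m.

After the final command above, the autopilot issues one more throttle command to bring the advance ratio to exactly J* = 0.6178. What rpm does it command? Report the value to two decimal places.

set_propeller: D = 3.697 m, P = 3.578 m (p = P/D = 0.967812); state ← (V=0, rpm=0)
throttle_to(5036): rpm ← 5036
set_airspeed(27.99): V ← 27.99 m/s
adjust_airspeed(+9.28): V ← 27.99 +9.28 = 37.27 m/s
adjust_throttle(+609): rpm ← 5036 +609 = 5645
adjust_airspeed(-3.44): V ← 37.27 -3.44 = 33.83 m/s
final state: V = 33.83 m/s, rpm = 5645 → n = rpm/60 = 94.083333 rev/s
target J* = 0.6178; solve J* = V/(n·D) for n: n = V/(J*·D) = 33.83/(0.6178 × 3.697) = 14.811691 rev/s
rpm = 60·n = 888.701460

rpm = 888.70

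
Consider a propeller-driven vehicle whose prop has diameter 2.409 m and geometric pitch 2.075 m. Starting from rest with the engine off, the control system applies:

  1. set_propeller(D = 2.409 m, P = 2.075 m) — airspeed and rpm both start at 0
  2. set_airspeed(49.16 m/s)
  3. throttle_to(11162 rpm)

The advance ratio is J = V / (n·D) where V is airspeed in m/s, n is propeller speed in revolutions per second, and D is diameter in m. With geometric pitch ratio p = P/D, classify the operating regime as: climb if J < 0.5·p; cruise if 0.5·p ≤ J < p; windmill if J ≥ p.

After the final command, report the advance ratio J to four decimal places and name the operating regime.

J = 0.1097, regime = climb

set_propeller: D = 2.409 m, P = 2.075 m (p = P/D = 0.861353); state ← (V=0, rpm=0)
set_airspeed(49.16): V ← 49.16 m/s
throttle_to(11162): rpm ← 11162
final state: V = 49.16 m/s, rpm = 11162 → n = rpm/60 = 186.033333 rev/s
J = V / (n·D) = 49.16 / (186.033333 × 2.409) = 0.109694
regime bands: climb J<0.4307 | cruise [0.4307, 0.8614) | windmill J≥0.8614
J = 0.1097 → climb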